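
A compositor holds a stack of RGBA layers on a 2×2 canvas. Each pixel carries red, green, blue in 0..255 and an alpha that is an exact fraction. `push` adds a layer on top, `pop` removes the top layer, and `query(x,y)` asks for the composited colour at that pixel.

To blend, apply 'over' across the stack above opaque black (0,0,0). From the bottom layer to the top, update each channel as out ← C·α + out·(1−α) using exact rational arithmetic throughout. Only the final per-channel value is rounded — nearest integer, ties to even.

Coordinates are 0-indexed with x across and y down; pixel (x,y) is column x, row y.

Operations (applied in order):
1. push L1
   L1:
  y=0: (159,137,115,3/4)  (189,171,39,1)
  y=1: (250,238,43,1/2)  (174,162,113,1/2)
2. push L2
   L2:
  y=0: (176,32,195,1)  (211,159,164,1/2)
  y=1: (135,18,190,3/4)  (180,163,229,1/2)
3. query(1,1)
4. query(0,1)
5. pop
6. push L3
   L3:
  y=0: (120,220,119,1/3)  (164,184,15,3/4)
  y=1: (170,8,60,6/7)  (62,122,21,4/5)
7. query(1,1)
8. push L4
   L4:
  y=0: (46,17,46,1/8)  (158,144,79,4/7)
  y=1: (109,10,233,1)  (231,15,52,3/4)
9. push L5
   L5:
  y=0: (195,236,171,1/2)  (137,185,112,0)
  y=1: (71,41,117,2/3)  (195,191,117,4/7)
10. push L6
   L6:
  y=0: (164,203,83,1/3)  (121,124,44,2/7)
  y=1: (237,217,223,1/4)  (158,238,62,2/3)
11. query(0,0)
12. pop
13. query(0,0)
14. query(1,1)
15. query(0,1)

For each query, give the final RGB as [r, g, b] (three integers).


(1,1) stack=L1,L2; from [0,0,0]:
L1 α=1/2: [87, 81, 113/2]
L2 α=1/2: [267/2, 122, 571/4]
rounded: [134, 122, 143]

(0,1) stack=L1,L2; from [0,0,0]:
L1 α=1/2: [125, 119, 43/2]
L2 α=3/4: [265/2, 173/4, 1183/8]
= [132, 43, 148]

at x=1,y=1 over L1,L3:
L1 α=1/2: [87, 81, 113/2]
L3 α=4/5: [67, 569/5, 281/10]
→ [67, 114, 28]

(0,0) stack=L1,L3,L4,L5,L6; from [0,0,0]:
L1 α=3/4: [477/4, 411/4, 345/4]
L3 α=1/3: [239/2, 851/6, 583/6]
L4 α=1/8: [1765/16, 6059/48, 4357/48]
L5 α=1/2: [4885/32, 17387/96, 12565/96]
L6 α=1/3: [2503/16, 27131/144, 16549/144]
= [156, 188, 115]

(0,0) stack=L1,L3,L4,L5; from [0,0,0]:
+L1 (α=3/4) → [477/4, 411/4, 345/4]
+L3 (α=1/3) → [239/2, 851/6, 583/6]
+L4 (α=1/8) → [1765/16, 6059/48, 4357/48]
+L5 (α=1/2) → [4885/32, 17387/96, 12565/96]
= [153, 181, 131]

query (1,1) [L1,L3,L4,L5] — begin 0,0,0
+L1 (α=1/2) → [87, 81, 113/2]
+L3 (α=4/5) → [67, 569/5, 281/10]
+L4 (α=3/4) → [190, 397/10, 1841/40]
+L5 (α=4/7) → [1350/7, 8831/70, 24243/280]
→ [193, 126, 87]

(0,1) stack=L1,L3,L4,L5; from [0,0,0]:
+L1 (α=1/2) → [125, 119, 43/2]
+L3 (α=6/7) → [1145/7, 167/7, 109/2]
+L4 (α=1) → [109, 10, 233]
+L5 (α=2/3) → [251/3, 92/3, 467/3]
rounded: [84, 31, 156]


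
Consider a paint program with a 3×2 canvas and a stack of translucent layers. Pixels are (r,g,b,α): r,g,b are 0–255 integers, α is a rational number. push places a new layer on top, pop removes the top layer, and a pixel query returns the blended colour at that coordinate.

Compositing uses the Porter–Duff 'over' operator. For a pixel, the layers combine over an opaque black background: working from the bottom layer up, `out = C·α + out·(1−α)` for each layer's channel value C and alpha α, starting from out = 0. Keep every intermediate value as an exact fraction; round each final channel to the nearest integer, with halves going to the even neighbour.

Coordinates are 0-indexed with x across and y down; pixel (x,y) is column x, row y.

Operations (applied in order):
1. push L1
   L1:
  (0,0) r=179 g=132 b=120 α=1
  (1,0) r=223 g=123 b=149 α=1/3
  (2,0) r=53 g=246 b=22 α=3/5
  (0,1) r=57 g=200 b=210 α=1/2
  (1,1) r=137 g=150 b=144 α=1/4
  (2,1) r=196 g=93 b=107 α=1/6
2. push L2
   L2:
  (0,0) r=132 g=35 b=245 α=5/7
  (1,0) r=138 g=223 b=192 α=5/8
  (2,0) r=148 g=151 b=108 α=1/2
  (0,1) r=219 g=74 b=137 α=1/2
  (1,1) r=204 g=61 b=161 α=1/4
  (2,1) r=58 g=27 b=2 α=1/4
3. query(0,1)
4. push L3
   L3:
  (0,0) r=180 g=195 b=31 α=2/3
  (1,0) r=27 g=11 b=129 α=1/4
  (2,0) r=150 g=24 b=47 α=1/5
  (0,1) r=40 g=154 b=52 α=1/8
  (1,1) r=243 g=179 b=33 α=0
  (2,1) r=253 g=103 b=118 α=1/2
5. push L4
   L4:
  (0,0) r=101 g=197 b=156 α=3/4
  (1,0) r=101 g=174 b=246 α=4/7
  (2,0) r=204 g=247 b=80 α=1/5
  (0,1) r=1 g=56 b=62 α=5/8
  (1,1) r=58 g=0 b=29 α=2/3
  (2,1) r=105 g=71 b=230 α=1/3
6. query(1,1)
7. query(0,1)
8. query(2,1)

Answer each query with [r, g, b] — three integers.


at x=0,y=1 over L1,L2:
+L1 (α=1/2) → [57/2, 100, 105]
+L2 (α=1/2) → [495/4, 87, 121]
→ [124, 87, 121]

at x=1,y=1 over L1,L2,L3,L4:
L1 α=1/4: [137/4, 75/2, 36]
L2 α=1/4: [1227/16, 347/8, 269/4]
L3 α=0: [1227/16, 347/8, 269/4]
L4 α=2/3: [3083/48, 347/24, 167/4]
= [64, 14, 42]

at x=0,y=1 over L1,L2,L3,L4:
after L1 α=1/2: [57/2, 100, 105]
after L2 α=1/2: [495/4, 87, 121]
after L3 α=1/8: [3625/32, 763/8, 899/8]
after L4 α=5/8: [11035/256, 4529/64, 5177/64]
→ [43, 71, 81]

at x=2,y=1 over L1,L2,L3,L4:
L1 α=1/6: [98/3, 31/2, 107/6]
L2 α=1/4: [39, 147/8, 111/8]
L3 α=1/2: [146, 971/16, 1055/16]
L4 α=1/3: [397/3, 513/8, 965/8]
→ [132, 64, 121]


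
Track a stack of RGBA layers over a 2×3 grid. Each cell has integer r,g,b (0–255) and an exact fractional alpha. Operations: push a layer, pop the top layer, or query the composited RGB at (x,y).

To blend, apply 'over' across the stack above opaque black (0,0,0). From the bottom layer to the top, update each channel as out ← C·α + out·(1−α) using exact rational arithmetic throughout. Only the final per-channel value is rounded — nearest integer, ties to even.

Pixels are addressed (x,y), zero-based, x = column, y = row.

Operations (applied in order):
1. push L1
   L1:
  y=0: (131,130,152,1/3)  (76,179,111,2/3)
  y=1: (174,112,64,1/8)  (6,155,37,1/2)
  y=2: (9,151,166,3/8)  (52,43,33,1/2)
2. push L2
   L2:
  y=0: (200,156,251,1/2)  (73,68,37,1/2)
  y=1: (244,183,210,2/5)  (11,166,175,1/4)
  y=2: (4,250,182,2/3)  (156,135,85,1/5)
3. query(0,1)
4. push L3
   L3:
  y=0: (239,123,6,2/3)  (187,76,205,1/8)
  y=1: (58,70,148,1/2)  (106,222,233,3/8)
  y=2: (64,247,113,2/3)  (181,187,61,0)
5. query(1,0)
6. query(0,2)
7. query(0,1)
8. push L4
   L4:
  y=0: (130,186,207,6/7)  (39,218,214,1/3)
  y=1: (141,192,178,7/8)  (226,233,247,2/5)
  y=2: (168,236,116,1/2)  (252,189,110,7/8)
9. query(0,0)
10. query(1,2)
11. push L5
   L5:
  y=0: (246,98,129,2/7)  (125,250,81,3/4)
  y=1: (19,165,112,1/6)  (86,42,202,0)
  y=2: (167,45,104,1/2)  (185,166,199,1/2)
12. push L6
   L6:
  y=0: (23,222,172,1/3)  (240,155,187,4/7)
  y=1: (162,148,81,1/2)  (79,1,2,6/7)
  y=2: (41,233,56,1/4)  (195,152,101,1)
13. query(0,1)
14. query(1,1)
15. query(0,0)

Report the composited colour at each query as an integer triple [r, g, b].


query (0,1) [L1,L2] — begin 0,0,0
+L1 (α=1/8) → [87/4, 14, 8]
+L2 (α=2/5) → [2213/20, 408/5, 444/5]
= [111, 82, 89]

(1,0) stack=L1,L2,L3; from [0,0,0]:
+L1 (α=2/3) → [152/3, 358/3, 74]
+L2 (α=1/2) → [371/6, 281/3, 111/2]
+L3 (α=1/8) → [3719/48, 2195/24, 1187/16]
= [77, 91, 74]

(0,2) stack=L1,L2,L3; from [0,0,0]:
L1 α=3/8: [27/8, 453/8, 249/4]
L2 α=2/3: [91/24, 4453/24, 1705/12]
L3 α=2/3: [3163/72, 16309/72, 4417/36]
= [44, 227, 123]

(0,1) stack=L1,L2,L3; from [0,0,0]:
L1 α=1/8: [87/4, 14, 8]
L2 α=2/5: [2213/20, 408/5, 444/5]
L3 α=1/2: [3373/40, 379/5, 592/5]
= [84, 76, 118]

query (0,0) [L1,L2,L3,L4] — begin 0,0,0
L1 α=1/3: [131/3, 130/3, 152/3]
L2 α=1/2: [731/6, 299/3, 905/6]
L3 α=2/3: [3599/18, 1037/9, 977/18]
L4 α=6/7: [17639/126, 1583/9, 23333/126]
rounded: [140, 176, 185]

query (1,2) [L1,L2,L3,L4] — begin 0,0,0
after L1 α=1/2: [26, 43/2, 33/2]
after L2 α=1/5: [52, 221/5, 151/5]
after L3 α=0: [52, 221/5, 151/5]
after L4 α=7/8: [227, 1709/10, 4001/40]
rounded: [227, 171, 100]

query (0,1) [L1,L2,L3,L4,L5,L6] — begin 0,0,0
+L1 (α=1/8) → [87/4, 14, 8]
+L2 (α=2/5) → [2213/20, 408/5, 444/5]
+L3 (α=1/2) → [3373/40, 379/5, 592/5]
+L4 (α=7/8) → [42853/320, 7099/40, 3411/20]
+L5 (α=1/6) → [44069/384, 8419/48, 3859/24]
+L6 (α=1/2) → [106277/768, 15523/96, 5803/48]
→ [138, 162, 121]

(1,1) stack=L1,L2,L3,L4,L5,L6; from [0,0,0]:
after L1 α=1/2: [3, 155/2, 37/2]
after L2 α=1/4: [5, 797/8, 461/8]
after L3 α=3/8: [343/8, 9313/64, 7897/64]
after L4 α=2/5: [929/8, 57763/320, 55307/320]
after L5 α=0: [929/8, 57763/320, 55307/320]
after L6 α=6/7: [4721/56, 59683/2240, 59147/2240]
→ [84, 27, 26]

(0,0) stack=L1,L2,L3,L4,L5,L6; from [0,0,0]:
L1 α=1/3: [131/3, 130/3, 152/3]
L2 α=1/2: [731/6, 299/3, 905/6]
L3 α=2/3: [3599/18, 1037/9, 977/18]
L4 α=6/7: [17639/126, 1583/9, 23333/126]
L5 α=2/7: [150187/882, 9679/63, 149173/882]
L6 α=1/3: [160330/1323, 33344/189, 225025/1323]
= [121, 176, 170]


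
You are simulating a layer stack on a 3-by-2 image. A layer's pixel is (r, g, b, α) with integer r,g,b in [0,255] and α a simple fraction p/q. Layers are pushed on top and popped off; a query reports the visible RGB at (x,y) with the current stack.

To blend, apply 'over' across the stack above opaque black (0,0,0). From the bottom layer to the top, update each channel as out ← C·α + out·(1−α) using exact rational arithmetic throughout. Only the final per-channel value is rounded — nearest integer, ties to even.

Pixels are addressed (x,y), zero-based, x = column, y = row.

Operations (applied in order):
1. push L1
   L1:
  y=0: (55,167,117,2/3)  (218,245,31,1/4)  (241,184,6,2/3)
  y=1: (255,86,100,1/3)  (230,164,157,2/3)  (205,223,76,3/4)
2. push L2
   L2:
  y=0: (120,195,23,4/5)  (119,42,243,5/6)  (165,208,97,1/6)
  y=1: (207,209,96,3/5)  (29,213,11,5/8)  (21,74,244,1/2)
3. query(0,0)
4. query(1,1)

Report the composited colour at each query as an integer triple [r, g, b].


query (0,0) [L1,L2] — begin 0,0,0
+L1 (α=2/3) → [110/3, 334/3, 78]
+L2 (α=4/5) → [310/3, 2674/15, 34]
rounded: [103, 178, 34]

at x=1,y=1 over L1,L2:
+L1 (α=2/3) → [460/3, 328/3, 314/3]
+L2 (α=5/8) → [605/8, 1393/8, 369/8]
→ [76, 174, 46]


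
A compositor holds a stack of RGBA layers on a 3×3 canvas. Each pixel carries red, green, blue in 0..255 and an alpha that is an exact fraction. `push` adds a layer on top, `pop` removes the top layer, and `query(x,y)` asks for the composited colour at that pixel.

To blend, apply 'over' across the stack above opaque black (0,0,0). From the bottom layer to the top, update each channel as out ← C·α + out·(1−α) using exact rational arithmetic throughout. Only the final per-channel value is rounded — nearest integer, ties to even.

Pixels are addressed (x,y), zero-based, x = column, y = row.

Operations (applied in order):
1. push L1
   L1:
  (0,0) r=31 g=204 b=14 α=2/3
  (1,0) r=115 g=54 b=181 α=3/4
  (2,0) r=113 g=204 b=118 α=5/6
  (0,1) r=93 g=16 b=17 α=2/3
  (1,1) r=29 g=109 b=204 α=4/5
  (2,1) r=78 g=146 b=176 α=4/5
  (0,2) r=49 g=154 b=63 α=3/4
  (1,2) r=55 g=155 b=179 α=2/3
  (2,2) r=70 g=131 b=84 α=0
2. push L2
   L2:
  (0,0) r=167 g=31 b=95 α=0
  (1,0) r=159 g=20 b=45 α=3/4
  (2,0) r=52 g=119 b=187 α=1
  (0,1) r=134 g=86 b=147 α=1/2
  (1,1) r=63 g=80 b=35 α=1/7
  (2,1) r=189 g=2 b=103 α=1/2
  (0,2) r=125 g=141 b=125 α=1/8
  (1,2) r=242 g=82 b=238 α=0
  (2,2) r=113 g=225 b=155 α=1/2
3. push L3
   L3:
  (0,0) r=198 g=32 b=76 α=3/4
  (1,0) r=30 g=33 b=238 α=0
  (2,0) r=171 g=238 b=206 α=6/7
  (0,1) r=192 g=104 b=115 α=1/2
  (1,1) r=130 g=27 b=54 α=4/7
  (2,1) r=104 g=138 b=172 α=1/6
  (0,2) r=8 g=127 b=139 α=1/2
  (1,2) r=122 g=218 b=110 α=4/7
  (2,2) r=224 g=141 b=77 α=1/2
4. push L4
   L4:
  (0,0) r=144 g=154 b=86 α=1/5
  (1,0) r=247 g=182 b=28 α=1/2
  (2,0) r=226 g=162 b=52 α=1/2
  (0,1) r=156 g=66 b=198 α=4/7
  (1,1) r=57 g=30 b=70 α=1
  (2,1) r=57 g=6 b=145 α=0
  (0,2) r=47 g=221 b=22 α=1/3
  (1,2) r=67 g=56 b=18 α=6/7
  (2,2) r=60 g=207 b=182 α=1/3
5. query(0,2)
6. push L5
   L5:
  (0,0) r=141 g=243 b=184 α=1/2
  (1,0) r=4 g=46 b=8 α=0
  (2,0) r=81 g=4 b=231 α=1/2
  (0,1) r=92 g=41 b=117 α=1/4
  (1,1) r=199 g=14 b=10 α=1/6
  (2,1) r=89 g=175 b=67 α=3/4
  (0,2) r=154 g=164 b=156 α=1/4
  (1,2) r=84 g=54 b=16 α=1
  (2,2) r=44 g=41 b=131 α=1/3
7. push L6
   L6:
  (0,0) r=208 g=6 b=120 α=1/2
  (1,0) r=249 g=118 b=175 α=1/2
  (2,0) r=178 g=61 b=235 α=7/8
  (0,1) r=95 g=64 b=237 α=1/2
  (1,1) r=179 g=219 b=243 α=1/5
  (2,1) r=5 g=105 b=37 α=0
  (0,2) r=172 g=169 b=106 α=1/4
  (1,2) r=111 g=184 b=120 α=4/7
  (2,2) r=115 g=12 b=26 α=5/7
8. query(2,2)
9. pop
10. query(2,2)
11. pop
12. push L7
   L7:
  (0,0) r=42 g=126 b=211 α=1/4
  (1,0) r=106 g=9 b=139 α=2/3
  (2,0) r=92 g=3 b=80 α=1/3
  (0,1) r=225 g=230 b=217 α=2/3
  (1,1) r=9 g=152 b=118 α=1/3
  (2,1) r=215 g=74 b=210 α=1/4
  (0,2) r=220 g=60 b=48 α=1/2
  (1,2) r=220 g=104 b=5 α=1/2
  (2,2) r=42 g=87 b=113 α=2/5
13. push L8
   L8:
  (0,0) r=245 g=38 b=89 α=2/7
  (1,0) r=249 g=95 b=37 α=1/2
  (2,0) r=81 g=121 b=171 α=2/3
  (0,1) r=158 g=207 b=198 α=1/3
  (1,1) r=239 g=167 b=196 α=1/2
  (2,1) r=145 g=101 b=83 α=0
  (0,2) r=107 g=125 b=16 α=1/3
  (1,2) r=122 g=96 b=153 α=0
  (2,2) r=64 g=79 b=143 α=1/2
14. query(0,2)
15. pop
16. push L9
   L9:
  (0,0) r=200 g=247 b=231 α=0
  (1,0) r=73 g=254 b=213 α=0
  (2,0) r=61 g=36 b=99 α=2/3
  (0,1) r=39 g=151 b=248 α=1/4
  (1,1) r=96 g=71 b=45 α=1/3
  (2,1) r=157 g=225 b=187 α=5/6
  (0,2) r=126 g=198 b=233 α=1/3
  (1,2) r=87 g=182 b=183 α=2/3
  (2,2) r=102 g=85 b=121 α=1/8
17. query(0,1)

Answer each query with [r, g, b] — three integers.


query (0,2) [L1,L2,L3,L4] — begin 0,0,0
+L1 (α=3/4) → [147/4, 231/2, 189/4]
+L2 (α=1/8) → [1529/32, 1899/16, 1823/32]
+L3 (α=1/2) → [1785/64, 3931/32, 6271/64]
+L4 (α=1/3) → [3289/96, 2489/16, 2325/32]
= [34, 156, 73]

(2,2) stack=L1,L2,L3,L4,L5,L6; from [0,0,0]:
after L1 α=0: [0, 0, 0]
after L2 α=1/2: [113/2, 225/2, 155/2]
after L3 α=1/2: [561/4, 507/4, 309/4]
after L4 α=1/3: [227/2, 307/2, 673/6]
after L5 α=1/3: [271/3, 116, 1066/9]
after L6 α=5/7: [2267/21, 292/7, 3302/63]
= [108, 42, 52]

query (2,2) [L1,L2,L3,L4,L5] — begin 0,0,0
+L1 (α=0) → [0, 0, 0]
+L2 (α=1/2) → [113/2, 225/2, 155/2]
+L3 (α=1/2) → [561/4, 507/4, 309/4]
+L4 (α=1/3) → [227/2, 307/2, 673/6]
+L5 (α=1/3) → [271/3, 116, 1066/9]
rounded: [90, 116, 118]

at x=0,y=2 over L1,L2,L3,L4,L7,L8:
after L1 α=3/4: [147/4, 231/2, 189/4]
after L2 α=1/8: [1529/32, 1899/16, 1823/32]
after L3 α=1/2: [1785/64, 3931/32, 6271/64]
after L4 α=1/3: [3289/96, 2489/16, 2325/32]
after L7 α=1/2: [24409/192, 3449/32, 3861/64]
after L8 α=1/3: [34681/288, 5449/48, 4373/96]
= [120, 114, 46]

at x=0,y=1 over L1,L2,L3,L4,L7,L9:
after L1 α=2/3: [62, 32/3, 34/3]
after L2 α=1/2: [98, 145/3, 475/6]
after L3 α=1/2: [145, 457/6, 1165/12]
after L4 α=4/7: [1059/7, 985/14, 619/4]
after L7 α=2/3: [1403/7, 2475/14, 785/4]
after L9 α=1/4: [2241/14, 9539/56, 3347/16]
rounded: [160, 170, 209]


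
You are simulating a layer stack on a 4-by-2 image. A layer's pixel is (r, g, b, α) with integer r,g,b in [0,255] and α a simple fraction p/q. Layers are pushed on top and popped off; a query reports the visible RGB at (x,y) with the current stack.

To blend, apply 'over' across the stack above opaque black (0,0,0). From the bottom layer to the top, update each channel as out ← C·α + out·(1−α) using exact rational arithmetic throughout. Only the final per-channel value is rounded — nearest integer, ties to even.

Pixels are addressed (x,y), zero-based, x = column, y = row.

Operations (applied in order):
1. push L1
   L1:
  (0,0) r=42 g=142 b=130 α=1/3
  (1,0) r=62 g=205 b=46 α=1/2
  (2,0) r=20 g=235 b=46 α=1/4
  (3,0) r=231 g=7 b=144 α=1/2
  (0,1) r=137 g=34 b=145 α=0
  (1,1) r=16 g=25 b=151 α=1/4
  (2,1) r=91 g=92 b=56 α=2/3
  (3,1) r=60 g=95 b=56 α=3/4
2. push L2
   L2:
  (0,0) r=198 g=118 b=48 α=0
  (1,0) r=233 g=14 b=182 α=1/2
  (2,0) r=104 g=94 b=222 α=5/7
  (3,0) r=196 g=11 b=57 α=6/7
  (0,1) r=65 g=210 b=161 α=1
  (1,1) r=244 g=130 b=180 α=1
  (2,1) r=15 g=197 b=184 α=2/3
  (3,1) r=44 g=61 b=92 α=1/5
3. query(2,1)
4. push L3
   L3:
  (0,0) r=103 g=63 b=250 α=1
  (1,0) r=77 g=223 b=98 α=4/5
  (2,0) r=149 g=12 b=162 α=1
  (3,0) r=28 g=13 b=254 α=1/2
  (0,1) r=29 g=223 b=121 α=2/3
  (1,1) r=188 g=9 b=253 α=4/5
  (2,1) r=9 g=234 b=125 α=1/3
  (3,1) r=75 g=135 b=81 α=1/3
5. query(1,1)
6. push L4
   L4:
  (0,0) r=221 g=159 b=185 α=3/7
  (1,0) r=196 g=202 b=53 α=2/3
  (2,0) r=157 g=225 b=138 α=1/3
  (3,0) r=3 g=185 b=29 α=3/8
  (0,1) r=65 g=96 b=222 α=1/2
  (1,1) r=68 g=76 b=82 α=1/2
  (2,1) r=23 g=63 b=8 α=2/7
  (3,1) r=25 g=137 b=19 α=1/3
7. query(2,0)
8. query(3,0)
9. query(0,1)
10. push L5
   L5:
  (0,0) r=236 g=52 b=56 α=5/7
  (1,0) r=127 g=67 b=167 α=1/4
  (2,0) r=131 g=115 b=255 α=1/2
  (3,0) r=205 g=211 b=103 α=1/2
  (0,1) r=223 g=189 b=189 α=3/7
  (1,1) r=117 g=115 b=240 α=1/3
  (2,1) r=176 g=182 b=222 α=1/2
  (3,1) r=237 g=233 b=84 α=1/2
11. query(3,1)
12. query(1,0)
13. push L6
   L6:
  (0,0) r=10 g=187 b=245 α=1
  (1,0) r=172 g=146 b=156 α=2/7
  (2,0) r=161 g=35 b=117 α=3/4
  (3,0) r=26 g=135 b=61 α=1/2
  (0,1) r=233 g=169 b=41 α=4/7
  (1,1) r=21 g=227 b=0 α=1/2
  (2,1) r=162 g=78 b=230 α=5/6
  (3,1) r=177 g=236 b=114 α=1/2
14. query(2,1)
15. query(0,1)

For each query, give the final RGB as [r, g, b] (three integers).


query (2,1) [L1,L2] — begin 0,0,0
+L1 (α=2/3) → [182/3, 184/3, 112/3]
+L2 (α=2/3) → [272/9, 1366/9, 1216/9]
→ [30, 152, 135]

query (1,1) [L1,L2,L3] — begin 0,0,0
L1 α=1/4: [4, 25/4, 151/4]
L2 α=1: [244, 130, 180]
L3 α=4/5: [996/5, 166/5, 1192/5]
= [199, 33, 238]

query (2,0) [L1,L2,L3,L4] — begin 0,0,0
after L1 α=1/4: [5, 235/4, 23/2]
after L2 α=5/7: [530/7, 1175/14, 1133/7]
after L3 α=1: [149, 12, 162]
after L4 α=1/3: [455/3, 83, 154]
= [152, 83, 154]

(3,0) stack=L1,L2,L3,L4; from [0,0,0]:
L1 α=1/2: [231/2, 7/2, 72]
L2 α=6/7: [369/2, 139/14, 414/7]
L3 α=1/2: [425/4, 321/28, 1096/7]
L4 α=3/8: [2161/32, 17145/224, 6089/56]
rounded: [68, 77, 109]

at x=0,y=1 over L1,L2,L3,L4:
after L1 α=0: [0, 0, 0]
after L2 α=1: [65, 210, 161]
after L3 α=2/3: [41, 656/3, 403/3]
after L4 α=1/2: [53, 472/3, 1069/6]
= [53, 157, 178]

at x=3,y=1 over L1,L2,L3,L4,L5:
after L1 α=3/4: [45, 285/4, 42]
after L2 α=1/5: [224/5, 346/5, 52]
after L3 α=1/3: [823/15, 1367/15, 185/3]
after L4 α=1/3: [2021/45, 4789/45, 427/9]
after L5 α=1/2: [6343/45, 7637/45, 1183/18]
→ [141, 170, 66]

query (1,0) [L1,L2,L3,L4,L5] — begin 0,0,0
+L1 (α=1/2) → [31, 205/2, 23]
+L2 (α=1/2) → [132, 233/4, 205/2]
+L3 (α=4/5) → [88, 3801/20, 989/10]
+L4 (α=2/3) → [160, 11881/60, 683/10]
+L5 (α=1/4) → [607/4, 13221/80, 3719/40]
= [152, 165, 93]

query (2,1) [L1,L2,L3,L4,L5,L6] — begin 0,0,0
after L1 α=2/3: [182/3, 184/3, 112/3]
after L2 α=2/3: [272/9, 1366/9, 1216/9]
after L3 α=1/3: [625/27, 4838/27, 3557/27]
after L4 α=2/7: [4367/189, 27592/189, 18217/189]
after L5 α=1/2: [37631/378, 30995/189, 60175/378]
after L6 α=5/6: [343811/2268, 104705/1134, 494875/2268]
= [152, 92, 218]

at x=0,y=1 over L1,L2,L3,L4,L5,L6:
L1 α=0: [0, 0, 0]
L2 α=1: [65, 210, 161]
L3 α=2/3: [41, 656/3, 403/3]
L4 α=1/2: [53, 472/3, 1069/6]
L5 α=3/7: [881/7, 3589/21, 3839/21]
L6 α=4/7: [9167/49, 8321/49, 4987/49]
rounded: [187, 170, 102]


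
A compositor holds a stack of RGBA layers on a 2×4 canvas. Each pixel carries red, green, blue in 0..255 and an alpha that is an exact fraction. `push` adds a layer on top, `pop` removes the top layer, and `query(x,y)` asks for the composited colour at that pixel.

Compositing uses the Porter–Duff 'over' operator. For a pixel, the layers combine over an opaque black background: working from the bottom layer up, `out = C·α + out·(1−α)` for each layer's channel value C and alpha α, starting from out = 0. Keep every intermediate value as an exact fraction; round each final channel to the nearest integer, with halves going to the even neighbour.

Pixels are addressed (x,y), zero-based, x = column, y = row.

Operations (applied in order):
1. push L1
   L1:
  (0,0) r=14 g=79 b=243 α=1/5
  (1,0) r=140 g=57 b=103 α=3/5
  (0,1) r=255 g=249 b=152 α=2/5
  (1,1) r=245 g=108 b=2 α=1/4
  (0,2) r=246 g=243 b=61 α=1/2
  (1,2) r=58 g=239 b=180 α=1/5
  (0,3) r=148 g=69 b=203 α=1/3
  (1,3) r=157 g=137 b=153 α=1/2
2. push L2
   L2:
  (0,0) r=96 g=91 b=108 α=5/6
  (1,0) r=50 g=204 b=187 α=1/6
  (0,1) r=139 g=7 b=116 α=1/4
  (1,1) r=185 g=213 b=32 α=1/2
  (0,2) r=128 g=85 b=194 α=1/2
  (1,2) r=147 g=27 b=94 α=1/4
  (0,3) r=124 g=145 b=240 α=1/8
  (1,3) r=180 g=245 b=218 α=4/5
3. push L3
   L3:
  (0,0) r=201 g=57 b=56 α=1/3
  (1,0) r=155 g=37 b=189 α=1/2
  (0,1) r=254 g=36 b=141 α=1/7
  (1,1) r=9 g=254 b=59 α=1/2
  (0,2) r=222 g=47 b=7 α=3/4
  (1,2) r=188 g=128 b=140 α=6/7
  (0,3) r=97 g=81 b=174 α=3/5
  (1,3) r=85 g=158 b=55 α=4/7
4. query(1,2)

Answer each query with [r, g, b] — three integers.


(1,2) stack=L1,L2,L3; from [0,0,0]:
+L1 (α=1/5) → [58/5, 239/5, 36]
+L2 (α=1/4) → [909/20, 213/5, 101/2]
+L3 (α=6/7) → [23469/140, 579/5, 1781/14]
= [168, 116, 127]


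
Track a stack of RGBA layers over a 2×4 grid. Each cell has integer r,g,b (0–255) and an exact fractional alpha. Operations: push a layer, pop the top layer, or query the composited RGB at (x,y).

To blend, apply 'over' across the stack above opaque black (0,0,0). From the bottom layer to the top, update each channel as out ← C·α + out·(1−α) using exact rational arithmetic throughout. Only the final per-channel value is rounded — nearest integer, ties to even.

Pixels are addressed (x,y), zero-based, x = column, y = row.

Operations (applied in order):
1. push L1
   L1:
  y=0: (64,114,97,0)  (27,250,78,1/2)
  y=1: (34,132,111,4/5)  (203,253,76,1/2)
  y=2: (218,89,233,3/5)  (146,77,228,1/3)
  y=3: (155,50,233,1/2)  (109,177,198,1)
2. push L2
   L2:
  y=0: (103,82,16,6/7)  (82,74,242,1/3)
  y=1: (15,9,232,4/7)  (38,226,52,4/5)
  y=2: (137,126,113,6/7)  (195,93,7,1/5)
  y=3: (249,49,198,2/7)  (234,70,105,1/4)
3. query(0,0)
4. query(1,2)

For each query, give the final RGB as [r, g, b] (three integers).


at x=0,y=0 over L1,L2:
+L1 (α=0) → [0, 0, 0]
+L2 (α=6/7) → [618/7, 492/7, 96/7]
rounded: [88, 70, 14]

at x=1,y=2 over L1,L2:
L1 α=1/3: [146/3, 77/3, 76]
L2 α=1/5: [1169/15, 587/15, 311/5]
rounded: [78, 39, 62]


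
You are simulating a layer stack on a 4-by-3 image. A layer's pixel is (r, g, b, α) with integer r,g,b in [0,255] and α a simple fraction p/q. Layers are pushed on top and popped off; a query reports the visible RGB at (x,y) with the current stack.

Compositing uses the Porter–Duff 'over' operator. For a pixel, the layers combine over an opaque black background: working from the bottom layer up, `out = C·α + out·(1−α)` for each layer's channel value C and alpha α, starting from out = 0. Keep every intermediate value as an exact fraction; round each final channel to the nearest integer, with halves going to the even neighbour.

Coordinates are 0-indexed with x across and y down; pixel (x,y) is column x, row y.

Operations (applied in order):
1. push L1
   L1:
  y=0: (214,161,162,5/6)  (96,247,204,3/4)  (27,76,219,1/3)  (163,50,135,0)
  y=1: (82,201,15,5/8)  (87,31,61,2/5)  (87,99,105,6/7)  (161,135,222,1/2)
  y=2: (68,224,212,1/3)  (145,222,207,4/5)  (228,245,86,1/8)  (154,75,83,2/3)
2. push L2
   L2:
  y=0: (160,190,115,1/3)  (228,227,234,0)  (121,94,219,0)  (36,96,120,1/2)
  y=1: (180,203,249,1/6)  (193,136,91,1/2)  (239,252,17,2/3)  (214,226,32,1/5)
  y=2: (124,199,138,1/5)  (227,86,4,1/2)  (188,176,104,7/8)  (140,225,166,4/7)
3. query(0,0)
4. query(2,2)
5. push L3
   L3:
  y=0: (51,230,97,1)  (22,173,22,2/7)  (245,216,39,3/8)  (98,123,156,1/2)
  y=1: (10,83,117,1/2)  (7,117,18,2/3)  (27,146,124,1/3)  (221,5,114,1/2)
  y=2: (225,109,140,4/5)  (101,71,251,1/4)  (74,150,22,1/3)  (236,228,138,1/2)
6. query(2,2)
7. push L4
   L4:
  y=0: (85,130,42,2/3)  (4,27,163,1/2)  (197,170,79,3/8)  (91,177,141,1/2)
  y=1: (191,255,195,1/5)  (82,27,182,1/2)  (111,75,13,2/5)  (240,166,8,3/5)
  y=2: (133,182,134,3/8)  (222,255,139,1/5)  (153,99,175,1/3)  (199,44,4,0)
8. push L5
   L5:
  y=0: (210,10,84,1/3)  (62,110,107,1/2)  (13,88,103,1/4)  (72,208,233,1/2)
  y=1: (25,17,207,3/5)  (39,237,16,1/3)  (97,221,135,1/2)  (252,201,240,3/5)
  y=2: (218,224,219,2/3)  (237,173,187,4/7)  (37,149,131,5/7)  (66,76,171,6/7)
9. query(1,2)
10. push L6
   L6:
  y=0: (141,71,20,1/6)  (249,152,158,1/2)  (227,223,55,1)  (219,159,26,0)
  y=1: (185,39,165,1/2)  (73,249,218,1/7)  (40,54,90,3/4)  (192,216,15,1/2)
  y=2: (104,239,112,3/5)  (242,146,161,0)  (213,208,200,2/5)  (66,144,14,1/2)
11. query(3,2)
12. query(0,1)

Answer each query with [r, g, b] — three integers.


(0,0) stack=L1,L2; from [0,0,0]:
after L1 α=5/6: [535/3, 805/6, 135]
after L2 α=1/3: [1550/9, 1375/9, 385/3]
= [172, 153, 128]

at x=2,y=2 over L1,L2:
+L1 (α=1/8) → [57/2, 245/8, 43/4]
+L2 (α=7/8) → [2689/16, 10101/64, 2955/32]
= [168, 158, 92]

at x=2,y=2 over L1,L2,L3:
+L1 (α=1/8) → [57/2, 245/8, 43/4]
+L2 (α=7/8) → [2689/16, 10101/64, 2955/32]
+L3 (α=1/3) → [3281/24, 4967/32, 3307/48]
= [137, 155, 69]

(1,2) stack=L1,L2,L3,L4,L5; from [0,0,0]:
L1 α=4/5: [116, 888/5, 828/5]
L2 α=1/2: [343/2, 659/5, 424/5]
L3 α=1/4: [1231/8, 583/5, 2527/20]
L4 α=1/5: [335/2, 3607/25, 3222/25]
L5 α=4/7: [2901/14, 28121/175, 28366/175]
→ [207, 161, 162]

(3,2) stack=L1,L2,L3,L4,L5,L6; from [0,0,0]:
after L1 α=2/3: [308/3, 50, 166/3]
after L2 α=4/7: [124, 150, 830/7]
after L3 α=1/2: [180, 189, 898/7]
after L4 α=0: [180, 189, 898/7]
after L5 α=6/7: [576/7, 645/7, 8080/49]
after L6 α=1/2: [519/7, 1653/14, 4383/49]
rounded: [74, 118, 89]

query (0,1) [L1,L2,L3,L4,L5,L6] — begin 0,0,0
after L1 α=5/8: [205/4, 1005/8, 75/8]
after L2 α=1/6: [1745/24, 6649/48, 789/16]
after L3 α=1/2: [1985/48, 10633/96, 2661/32]
after L4 α=1/5: [4277/60, 16753/120, 4221/40]
after L5 α=3/5: [6527/150, 19813/300, 16641/100]
after L6 α=1/2: [34277/300, 31513/600, 33141/200]
rounded: [114, 53, 166]


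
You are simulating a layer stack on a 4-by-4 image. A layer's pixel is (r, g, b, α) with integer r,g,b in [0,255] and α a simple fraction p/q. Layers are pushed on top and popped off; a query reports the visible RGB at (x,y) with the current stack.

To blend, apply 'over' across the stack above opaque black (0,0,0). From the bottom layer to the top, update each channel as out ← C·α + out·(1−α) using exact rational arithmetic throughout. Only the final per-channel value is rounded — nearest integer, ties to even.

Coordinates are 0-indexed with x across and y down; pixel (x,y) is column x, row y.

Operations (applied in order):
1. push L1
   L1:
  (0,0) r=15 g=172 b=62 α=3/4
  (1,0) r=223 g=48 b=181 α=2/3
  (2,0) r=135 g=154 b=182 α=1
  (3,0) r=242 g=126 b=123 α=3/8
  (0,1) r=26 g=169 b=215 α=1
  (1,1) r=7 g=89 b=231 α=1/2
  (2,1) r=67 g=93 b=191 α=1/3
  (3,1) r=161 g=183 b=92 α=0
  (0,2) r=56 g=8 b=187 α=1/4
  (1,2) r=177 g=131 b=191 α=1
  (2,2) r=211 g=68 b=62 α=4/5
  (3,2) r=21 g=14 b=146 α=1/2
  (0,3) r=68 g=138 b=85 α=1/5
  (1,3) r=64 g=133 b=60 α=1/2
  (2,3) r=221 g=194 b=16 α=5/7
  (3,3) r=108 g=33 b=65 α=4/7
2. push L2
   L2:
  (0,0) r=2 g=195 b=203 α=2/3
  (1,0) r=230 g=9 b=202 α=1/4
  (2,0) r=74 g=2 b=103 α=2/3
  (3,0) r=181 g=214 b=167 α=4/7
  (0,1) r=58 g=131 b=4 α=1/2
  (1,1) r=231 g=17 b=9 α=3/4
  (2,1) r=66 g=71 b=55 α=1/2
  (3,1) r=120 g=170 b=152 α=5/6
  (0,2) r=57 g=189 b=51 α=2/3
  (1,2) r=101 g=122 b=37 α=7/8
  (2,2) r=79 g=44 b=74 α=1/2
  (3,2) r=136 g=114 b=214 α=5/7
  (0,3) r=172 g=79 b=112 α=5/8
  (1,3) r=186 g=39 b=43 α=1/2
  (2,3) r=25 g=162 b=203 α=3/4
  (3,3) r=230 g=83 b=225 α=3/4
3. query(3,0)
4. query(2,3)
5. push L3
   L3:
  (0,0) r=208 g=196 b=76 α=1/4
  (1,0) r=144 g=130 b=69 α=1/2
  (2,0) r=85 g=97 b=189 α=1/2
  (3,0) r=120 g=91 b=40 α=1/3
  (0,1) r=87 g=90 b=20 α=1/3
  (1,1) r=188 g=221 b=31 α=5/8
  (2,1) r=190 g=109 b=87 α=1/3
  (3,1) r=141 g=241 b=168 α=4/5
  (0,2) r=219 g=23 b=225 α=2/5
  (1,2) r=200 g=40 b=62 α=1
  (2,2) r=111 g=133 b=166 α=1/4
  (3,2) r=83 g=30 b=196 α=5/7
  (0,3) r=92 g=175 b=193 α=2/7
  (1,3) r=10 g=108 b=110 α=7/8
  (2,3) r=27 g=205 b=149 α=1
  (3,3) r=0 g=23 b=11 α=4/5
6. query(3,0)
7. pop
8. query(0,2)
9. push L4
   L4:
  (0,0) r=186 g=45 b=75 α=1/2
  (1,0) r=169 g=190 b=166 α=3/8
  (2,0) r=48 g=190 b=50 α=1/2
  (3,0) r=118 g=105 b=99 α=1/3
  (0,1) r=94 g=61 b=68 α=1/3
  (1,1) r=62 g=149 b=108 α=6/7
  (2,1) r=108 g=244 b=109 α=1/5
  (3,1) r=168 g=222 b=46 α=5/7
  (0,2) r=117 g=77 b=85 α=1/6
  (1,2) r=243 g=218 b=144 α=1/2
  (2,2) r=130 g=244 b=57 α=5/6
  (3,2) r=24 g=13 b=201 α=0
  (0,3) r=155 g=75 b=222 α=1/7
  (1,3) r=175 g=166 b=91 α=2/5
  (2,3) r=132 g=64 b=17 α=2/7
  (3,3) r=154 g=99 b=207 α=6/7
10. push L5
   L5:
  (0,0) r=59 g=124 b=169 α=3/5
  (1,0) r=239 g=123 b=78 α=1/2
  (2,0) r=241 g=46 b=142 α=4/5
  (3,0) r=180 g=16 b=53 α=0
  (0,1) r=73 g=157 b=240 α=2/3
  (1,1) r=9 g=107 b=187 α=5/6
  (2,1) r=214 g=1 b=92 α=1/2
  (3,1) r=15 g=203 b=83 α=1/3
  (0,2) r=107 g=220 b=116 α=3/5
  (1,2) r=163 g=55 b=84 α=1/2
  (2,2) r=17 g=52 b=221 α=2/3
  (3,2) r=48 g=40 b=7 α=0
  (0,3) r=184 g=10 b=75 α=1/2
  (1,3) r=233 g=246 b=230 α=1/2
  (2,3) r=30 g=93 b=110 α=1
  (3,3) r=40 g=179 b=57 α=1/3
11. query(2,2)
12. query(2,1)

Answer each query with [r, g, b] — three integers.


(3,0) stack=L1,L2; from [0,0,0]:
L1 α=3/8: [363/4, 189/4, 369/8]
L2 α=4/7: [3985/28, 3991/28, 6451/56]
= [142, 143, 115]

query (2,3) [L1,L2] — begin 0,0,0
L1 α=5/7: [1105/7, 970/7, 80/7]
L2 α=3/4: [815/14, 1093/7, 4343/28]
rounded: [58, 156, 155]

(3,0) stack=L1,L2,L3; from [0,0,0]:
L1 α=3/8: [363/4, 189/4, 369/8]
L2 α=4/7: [3985/28, 3991/28, 6451/56]
L3 α=1/3: [5665/42, 1755/14, 7571/84]
→ [135, 125, 90]

at x=0,y=2 over L1,L2:
+L1 (α=1/4) → [14, 2, 187/4]
+L2 (α=2/3) → [128/3, 380/3, 595/12]
= [43, 127, 50]

query (2,2) [L1,L2,L4,L5] — begin 0,0,0
after L1 α=4/5: [844/5, 272/5, 248/5]
after L2 α=1/2: [1239/10, 246/5, 309/5]
after L4 α=5/6: [7739/60, 3173/15, 289/5]
after L5 α=2/3: [9779/180, 4733/45, 833/5]
= [54, 105, 167]

(2,1) stack=L1,L2,L4,L5; from [0,0,0]:
after L1 α=1/3: [67/3, 31, 191/3]
after L2 α=1/2: [265/6, 51, 178/3]
after L4 α=1/5: [854/15, 448/5, 1039/15]
after L5 α=1/2: [2032/15, 453/10, 2419/30]
= [135, 45, 81]


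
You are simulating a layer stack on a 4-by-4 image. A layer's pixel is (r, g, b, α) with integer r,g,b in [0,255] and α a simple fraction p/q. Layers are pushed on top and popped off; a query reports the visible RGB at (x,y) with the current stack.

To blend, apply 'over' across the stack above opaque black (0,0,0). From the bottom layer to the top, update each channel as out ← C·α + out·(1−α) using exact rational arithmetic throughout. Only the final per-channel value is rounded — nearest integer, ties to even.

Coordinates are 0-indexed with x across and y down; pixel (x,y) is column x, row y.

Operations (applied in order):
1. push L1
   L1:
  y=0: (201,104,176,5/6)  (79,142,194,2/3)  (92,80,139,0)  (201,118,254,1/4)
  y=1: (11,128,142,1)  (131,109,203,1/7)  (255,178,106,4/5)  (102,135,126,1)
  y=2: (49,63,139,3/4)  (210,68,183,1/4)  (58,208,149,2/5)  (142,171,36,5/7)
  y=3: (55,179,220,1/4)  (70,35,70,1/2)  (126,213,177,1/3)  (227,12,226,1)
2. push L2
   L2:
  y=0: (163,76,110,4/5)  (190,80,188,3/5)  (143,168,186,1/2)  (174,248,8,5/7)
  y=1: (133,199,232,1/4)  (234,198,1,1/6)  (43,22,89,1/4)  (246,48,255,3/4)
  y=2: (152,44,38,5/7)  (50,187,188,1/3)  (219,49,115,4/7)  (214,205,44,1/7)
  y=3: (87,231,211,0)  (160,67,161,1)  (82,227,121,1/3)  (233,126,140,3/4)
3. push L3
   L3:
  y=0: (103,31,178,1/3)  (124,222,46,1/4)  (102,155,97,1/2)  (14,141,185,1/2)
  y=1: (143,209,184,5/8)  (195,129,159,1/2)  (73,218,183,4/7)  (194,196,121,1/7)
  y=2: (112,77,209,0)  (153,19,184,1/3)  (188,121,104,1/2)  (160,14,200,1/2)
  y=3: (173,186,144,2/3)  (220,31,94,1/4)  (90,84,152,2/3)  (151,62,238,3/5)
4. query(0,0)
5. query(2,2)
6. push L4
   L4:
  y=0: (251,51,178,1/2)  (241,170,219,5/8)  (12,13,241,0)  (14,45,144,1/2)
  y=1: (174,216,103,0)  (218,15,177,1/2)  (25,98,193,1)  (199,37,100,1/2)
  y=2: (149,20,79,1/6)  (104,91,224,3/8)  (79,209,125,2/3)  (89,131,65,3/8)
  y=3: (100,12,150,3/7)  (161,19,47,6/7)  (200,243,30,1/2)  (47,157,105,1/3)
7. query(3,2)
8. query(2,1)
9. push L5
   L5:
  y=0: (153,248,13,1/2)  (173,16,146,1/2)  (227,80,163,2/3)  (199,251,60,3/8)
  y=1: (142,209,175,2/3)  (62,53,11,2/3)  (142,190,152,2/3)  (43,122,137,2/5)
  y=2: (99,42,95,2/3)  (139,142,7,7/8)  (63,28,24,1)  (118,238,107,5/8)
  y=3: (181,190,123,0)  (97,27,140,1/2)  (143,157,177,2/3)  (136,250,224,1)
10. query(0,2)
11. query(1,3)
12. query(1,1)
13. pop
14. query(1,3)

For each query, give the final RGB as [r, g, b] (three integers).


(0,0) stack=L1,L2,L3; from [0,0,0]:
L1 α=5/6: [335/2, 260/3, 440/3]
L2 α=4/5: [1639/10, 1172/15, 352/3]
L3 α=1/3: [718/5, 2809/45, 1238/9]
= [144, 62, 138]

query (2,2) [L1,L2,L3] — begin 0,0,0
L1 α=2/5: [116/5, 416/5, 298/5]
L2 α=4/7: [4728/35, 2228/35, 3194/35]
L3 α=1/2: [5654/35, 6463/70, 3417/35]
= [162, 92, 98]

query (3,2) [L1,L2,L3,L4] — begin 0,0,0
+L1 (α=5/7) → [710/7, 855/7, 180/7]
+L2 (α=1/7) → [5758/49, 6565/49, 1388/49]
+L3 (α=1/2) → [6799/49, 7251/98, 5594/49]
+L4 (α=3/8) → [23539/196, 74769/784, 37525/392]
→ [120, 95, 96]

(2,1) stack=L1,L2,L3,L4; from [0,0,0]:
after L1 α=4/5: [204, 712/5, 424/5]
after L2 α=1/4: [655/4, 1123/10, 1717/20]
after L3 α=4/7: [3133/28, 1727/10, 19791/140]
after L4 α=1: [25, 98, 193]
rounded: [25, 98, 193]

at x=0,y=2 over L1,L2,L3,L4,L5:
L1 α=3/4: [147/4, 189/4, 417/4]
L2 α=5/7: [1667/14, 629/14, 797/14]
L3 α=0: [1667/14, 629/14, 797/14]
L4 α=1/6: [10421/84, 3425/84, 1697/28]
L5 α=2/3: [27053/252, 10481/252, 2339/28]
= [107, 42, 84]

query (1,3) [L1,L2,L3,L4,L5] — begin 0,0,0
after L1 α=1/2: [35, 35/2, 35]
after L2 α=1: [160, 67, 161]
after L3 α=1/4: [175, 58, 577/4]
after L4 α=6/7: [163, 172/7, 1705/28]
after L5 α=1/2: [130, 361/14, 5625/56]
= [130, 26, 100]

query (1,1) [L1,L2,L3,L4,L5] — begin 0,0,0
after L1 α=1/7: [131/7, 109/7, 29]
after L2 α=1/6: [2293/42, 1931/42, 73/3]
after L3 α=1/2: [10483/84, 7349/84, 275/3]
after L4 α=1/2: [28795/168, 8609/168, 403/3]
after L5 α=2/3: [49627/504, 26417/504, 469/9]
rounded: [98, 52, 52]

query (1,3) [L1,L2,L3,L4] — begin 0,0,0
L1 α=1/2: [35, 35/2, 35]
L2 α=1: [160, 67, 161]
L3 α=1/4: [175, 58, 577/4]
L4 α=6/7: [163, 172/7, 1705/28]
= [163, 25, 61]


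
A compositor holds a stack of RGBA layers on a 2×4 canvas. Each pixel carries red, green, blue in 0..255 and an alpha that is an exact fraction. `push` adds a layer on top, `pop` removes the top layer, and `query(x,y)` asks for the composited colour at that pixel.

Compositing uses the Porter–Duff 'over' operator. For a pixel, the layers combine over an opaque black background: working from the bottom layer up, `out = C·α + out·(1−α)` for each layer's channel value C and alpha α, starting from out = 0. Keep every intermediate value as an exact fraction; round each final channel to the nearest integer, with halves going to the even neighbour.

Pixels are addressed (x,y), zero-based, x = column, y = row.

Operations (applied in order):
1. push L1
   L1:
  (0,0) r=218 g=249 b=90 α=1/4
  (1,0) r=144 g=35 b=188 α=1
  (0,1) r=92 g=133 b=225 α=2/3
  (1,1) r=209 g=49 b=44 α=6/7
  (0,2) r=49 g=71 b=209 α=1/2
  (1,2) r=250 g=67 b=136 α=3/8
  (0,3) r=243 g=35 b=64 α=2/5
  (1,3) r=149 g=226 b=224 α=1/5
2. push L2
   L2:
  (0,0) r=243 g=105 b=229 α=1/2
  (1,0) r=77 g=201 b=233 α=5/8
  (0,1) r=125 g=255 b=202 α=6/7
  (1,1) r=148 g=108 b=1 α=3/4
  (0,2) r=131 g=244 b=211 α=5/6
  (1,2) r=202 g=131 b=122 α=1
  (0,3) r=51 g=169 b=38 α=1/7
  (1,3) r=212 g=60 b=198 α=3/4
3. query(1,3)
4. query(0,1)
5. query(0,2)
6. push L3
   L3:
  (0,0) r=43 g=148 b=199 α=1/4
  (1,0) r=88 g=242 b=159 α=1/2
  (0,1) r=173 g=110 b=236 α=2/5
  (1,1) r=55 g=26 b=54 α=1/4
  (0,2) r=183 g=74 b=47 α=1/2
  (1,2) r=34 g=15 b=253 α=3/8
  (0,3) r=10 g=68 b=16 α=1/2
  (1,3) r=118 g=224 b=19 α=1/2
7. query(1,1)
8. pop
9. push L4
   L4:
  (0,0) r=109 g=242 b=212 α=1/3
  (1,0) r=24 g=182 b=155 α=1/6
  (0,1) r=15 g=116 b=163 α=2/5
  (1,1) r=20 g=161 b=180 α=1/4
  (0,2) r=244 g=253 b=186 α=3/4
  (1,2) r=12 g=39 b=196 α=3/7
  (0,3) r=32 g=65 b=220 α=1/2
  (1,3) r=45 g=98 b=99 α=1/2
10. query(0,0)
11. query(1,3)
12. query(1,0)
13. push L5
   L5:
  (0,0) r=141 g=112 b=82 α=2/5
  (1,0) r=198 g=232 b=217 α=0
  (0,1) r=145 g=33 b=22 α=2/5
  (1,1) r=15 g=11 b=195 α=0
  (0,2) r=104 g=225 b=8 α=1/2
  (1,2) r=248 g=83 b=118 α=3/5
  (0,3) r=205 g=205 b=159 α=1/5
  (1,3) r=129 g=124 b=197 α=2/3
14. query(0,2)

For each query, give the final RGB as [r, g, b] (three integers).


at x=1,y=3 over L1,L2:
after L1 α=1/5: [149/5, 226/5, 224/5]
after L2 α=3/4: [3329/20, 563/10, 1597/10]
→ [166, 56, 160]

(0,1) stack=L1,L2; from [0,0,0]:
after L1 α=2/3: [184/3, 266/3, 150]
after L2 α=6/7: [2434/21, 4856/21, 1362/7]
= [116, 231, 195]

query (0,2) [L1,L2] — begin 0,0,0
+L1 (α=1/2) → [49/2, 71/2, 209/2]
+L2 (α=5/6) → [453/4, 837/4, 773/4]
→ [113, 209, 193]

at x=1,y=1 over L1,L2,L3:
after L1 α=6/7: [1254/7, 42, 264/7]
after L2 α=3/4: [2181/14, 183/2, 285/28]
after L3 α=1/4: [7313/56, 601/8, 2367/112]
→ [131, 75, 21]

query (0,0) [L1,L2,L4] — begin 0,0,0
L1 α=1/4: [109/2, 249/4, 45/2]
L2 α=1/2: [595/4, 669/8, 503/4]
L4 α=1/3: [271/2, 1637/12, 309/2]
→ [136, 136, 154]

(1,3) stack=L1,L2,L4; from [0,0,0]:
after L1 α=1/5: [149/5, 226/5, 224/5]
after L2 α=3/4: [3329/20, 563/10, 1597/10]
after L4 α=1/2: [4229/40, 1543/20, 2587/20]
= [106, 77, 129]

at x=1,y=0 over L1,L2,L4:
+L1 (α=1) → [144, 35, 188]
+L2 (α=5/8) → [817/8, 555/4, 1729/8]
+L4 (α=1/6) → [4277/48, 3503/24, 3295/16]
→ [89, 146, 206]

(0,2) stack=L1,L2,L4,L5; from [0,0,0]:
after L1 α=1/2: [49/2, 71/2, 209/2]
after L2 α=5/6: [453/4, 837/4, 773/4]
after L4 α=3/4: [3381/16, 3873/16, 3005/16]
after L5 α=1/2: [5045/32, 7473/32, 3133/32]
= [158, 234, 98]


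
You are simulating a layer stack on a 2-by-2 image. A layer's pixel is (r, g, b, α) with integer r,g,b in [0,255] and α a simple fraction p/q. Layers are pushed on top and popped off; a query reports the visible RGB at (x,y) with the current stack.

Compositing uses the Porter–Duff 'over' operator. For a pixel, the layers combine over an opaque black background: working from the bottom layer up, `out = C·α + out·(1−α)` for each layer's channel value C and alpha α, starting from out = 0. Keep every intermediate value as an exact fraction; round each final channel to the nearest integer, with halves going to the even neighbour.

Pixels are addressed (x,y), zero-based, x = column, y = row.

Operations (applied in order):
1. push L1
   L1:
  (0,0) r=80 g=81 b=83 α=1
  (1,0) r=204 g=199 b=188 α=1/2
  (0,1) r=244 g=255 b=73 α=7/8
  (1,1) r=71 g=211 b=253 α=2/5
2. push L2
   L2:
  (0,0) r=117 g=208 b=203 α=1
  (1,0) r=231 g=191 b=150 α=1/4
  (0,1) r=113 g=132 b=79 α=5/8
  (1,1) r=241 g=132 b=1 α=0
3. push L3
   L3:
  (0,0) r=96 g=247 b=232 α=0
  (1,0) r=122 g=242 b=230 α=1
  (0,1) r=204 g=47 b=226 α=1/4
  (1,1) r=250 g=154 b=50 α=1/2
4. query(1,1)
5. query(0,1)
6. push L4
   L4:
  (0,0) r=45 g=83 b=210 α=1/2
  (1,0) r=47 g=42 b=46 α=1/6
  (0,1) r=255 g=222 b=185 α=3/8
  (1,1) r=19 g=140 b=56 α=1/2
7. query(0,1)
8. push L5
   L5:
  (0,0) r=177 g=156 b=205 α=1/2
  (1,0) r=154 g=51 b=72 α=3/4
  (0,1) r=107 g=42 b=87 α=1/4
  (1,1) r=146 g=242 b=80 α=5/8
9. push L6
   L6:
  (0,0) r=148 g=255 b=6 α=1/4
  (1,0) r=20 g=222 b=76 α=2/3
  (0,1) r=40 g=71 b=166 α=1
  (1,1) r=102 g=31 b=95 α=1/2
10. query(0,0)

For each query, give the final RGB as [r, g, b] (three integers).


(1,1) stack=L1,L2,L3; from [0,0,0]:
after L1 α=2/5: [142/5, 422/5, 506/5]
after L2 α=0: [142/5, 422/5, 506/5]
after L3 α=1/2: [696/5, 596/5, 378/5]
rounded: [139, 119, 76]

query (0,1) [L1,L2,L3] — begin 0,0,0
L1 α=7/8: [427/2, 1785/8, 511/8]
L2 α=5/8: [2411/16, 10635/64, 4693/64]
L3 α=1/4: [10497/64, 34913/256, 28543/256]
→ [164, 136, 111]

(0,1) stack=L1,L2,L3,L4; from [0,0,0]:
+L1 (α=7/8) → [427/2, 1785/8, 511/8]
+L2 (α=5/8) → [2411/16, 10635/64, 4693/64]
+L3 (α=1/4) → [10497/64, 34913/256, 28543/256]
+L4 (α=3/8) → [101445/512, 345061/2048, 284795/2048]
= [198, 168, 139]

query (0,0) [L1,L2,L3,L4,L5,L6] — begin 0,0,0
L1 α=1: [80, 81, 83]
L2 α=1: [117, 208, 203]
L3 α=0: [117, 208, 203]
L4 α=1/2: [81, 291/2, 413/2]
L5 α=1/2: [129, 603/4, 823/4]
L6 α=1/4: [535/4, 2829/16, 2493/16]
= [134, 177, 156]


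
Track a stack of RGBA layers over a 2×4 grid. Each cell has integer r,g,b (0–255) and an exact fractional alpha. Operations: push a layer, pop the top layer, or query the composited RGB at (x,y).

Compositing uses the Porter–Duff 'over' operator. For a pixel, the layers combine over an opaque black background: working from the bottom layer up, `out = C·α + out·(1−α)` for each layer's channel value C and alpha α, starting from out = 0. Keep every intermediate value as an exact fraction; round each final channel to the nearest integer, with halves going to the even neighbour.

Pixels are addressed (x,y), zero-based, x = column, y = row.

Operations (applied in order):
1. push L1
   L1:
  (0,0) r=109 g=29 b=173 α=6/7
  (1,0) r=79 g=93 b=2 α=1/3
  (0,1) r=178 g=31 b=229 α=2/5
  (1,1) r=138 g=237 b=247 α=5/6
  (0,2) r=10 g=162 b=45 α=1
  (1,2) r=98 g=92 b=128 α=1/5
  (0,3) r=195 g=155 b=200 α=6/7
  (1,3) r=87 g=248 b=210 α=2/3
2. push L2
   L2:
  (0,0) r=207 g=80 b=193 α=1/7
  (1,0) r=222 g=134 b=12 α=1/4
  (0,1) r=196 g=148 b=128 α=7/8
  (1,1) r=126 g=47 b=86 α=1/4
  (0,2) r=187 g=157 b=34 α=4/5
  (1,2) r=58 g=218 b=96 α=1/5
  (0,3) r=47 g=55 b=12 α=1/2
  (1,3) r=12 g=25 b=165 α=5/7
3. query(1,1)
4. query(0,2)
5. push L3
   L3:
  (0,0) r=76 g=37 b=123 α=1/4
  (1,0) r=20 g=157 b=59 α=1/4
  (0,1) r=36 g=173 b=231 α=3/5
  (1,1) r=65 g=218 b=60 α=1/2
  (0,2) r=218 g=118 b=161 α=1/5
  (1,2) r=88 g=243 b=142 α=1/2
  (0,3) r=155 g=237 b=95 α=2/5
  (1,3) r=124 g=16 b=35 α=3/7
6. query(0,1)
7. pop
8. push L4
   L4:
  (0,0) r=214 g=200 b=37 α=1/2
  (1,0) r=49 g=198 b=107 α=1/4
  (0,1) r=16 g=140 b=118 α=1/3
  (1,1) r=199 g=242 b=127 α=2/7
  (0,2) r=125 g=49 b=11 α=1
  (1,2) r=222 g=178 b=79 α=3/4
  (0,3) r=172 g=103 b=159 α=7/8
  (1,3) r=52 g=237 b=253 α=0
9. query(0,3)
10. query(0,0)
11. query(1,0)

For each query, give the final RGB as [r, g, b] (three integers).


(1,1) stack=L1,L2; from [0,0,0]:
after L1 α=5/6: [115, 395/2, 1235/6]
after L2 α=1/4: [471/4, 1279/8, 1407/8]
rounded: [118, 160, 176]

(0,2) stack=L1,L2; from [0,0,0]:
after L1 α=1: [10, 162, 45]
after L2 α=4/5: [758/5, 158, 181/5]
= [152, 158, 36]

at x=0,y=1 over L1,L2,L3:
after L1 α=2/5: [356/5, 62/5, 458/5]
after L2 α=7/8: [902/5, 2621/20, 2469/20]
after L3 α=3/5: [2344/25, 7811/50, 9399/50]
→ [94, 156, 188]

at x=0,y=3 over L1,L2,L4:
after L1 α=6/7: [1170/7, 930/7, 1200/7]
after L2 α=1/2: [1499/14, 1315/14, 642/7]
after L4 α=7/8: [18355/112, 11409/112, 8433/56]
rounded: [164, 102, 151]

query (0,0) [L1,L2,L4] — begin 0,0,0
+L1 (α=6/7) → [654/7, 174/7, 1038/7]
+L2 (α=1/7) → [5373/49, 1604/49, 7579/49]
+L4 (α=1/2) → [15859/98, 5702/49, 4696/49]
→ [162, 116, 96]

at x=1,y=0 over L1,L2,L4:
after L1 α=1/3: [79/3, 31, 2/3]
after L2 α=1/4: [301/4, 227/4, 7/2]
after L4 α=1/4: [1099/16, 1473/16, 235/8]
= [69, 92, 29]
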